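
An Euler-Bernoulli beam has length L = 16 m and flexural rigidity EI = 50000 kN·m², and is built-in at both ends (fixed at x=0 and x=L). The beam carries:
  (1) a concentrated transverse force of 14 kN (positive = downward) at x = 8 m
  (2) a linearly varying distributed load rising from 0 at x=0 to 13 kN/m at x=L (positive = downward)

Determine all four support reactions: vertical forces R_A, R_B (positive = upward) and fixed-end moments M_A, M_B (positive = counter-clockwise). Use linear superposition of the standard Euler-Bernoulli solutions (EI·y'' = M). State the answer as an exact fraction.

R_A = 191/5 kN, M_A = 2084/15 kN·m, R_B = 399/5 kN, M_B = -972/5 kN·m

Load 1 — point force P=14 kN at a=8 m (b=L-a=8):
  R_A = Pb²(3a+b)/L³ = 14·8²·(3·8+8)/16³ = 7 kN
  M_A = Pab²/L² = 14·8·8²/16² = 28 kN·m
  R_B = Pa²(a+3b)/L³ = 14·8²·(8+3·8)/16³ = 7 kN
  M_B = -Pa²b/L² = -14·8²·8/16² = -28 kN·m
Load 2 — triangular load w₀=13 kN/m (0→w₀ over full span):
  R_A = 3w₀L/20 = 3·13·16/20 = 156/5 kN
  M_A = w₀L²/30 = 13·16²/30 = 1664/15 kN·m
  R_B = 7w₀L/20 = 7·13·16/20 = 364/5 kN
  M_B = -w₀L²/20 = -13·16²/20 = -832/5 kN·m
Superposition: R_A = 191/5 kN, M_A = 2084/15 kN·m, R_B = 399/5 kN, M_B = -972/5 kN·m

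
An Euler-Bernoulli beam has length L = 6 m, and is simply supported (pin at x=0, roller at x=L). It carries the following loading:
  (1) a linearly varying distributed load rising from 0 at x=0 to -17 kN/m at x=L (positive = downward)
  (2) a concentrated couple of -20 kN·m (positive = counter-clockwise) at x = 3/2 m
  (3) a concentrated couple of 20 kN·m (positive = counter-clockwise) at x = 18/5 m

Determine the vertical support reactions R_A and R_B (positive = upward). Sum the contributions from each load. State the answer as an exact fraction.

R_A = -17 kN, R_B = -34 kN

Load 1 — triangular load w₀=-17 kN/m (0→w₀ over full span):
  R_A = w₀L/6 = (-17)·6/6 = -17 kN
  R_B = w₀L/3 = (-17)·6/3 = -34 kN
Load 2 — applied couple M₀=-20 kN·m at a=3/2 m (b=L-a=9/2):
  R_A = M₀/L = (-20)/6 = -10/3 kN
  R_B = -M₀/L = -(-20)/6 = 10/3 kN
Load 3 — applied couple M₀=20 kN·m at a=18/5 m (b=L-a=12/5):
  R_A = M₀/L = 20/6 = 10/3 kN
  R_B = -M₀/L = -20/6 = -10/3 kN
Superposition: R_A = -17 kN, R_B = -34 kN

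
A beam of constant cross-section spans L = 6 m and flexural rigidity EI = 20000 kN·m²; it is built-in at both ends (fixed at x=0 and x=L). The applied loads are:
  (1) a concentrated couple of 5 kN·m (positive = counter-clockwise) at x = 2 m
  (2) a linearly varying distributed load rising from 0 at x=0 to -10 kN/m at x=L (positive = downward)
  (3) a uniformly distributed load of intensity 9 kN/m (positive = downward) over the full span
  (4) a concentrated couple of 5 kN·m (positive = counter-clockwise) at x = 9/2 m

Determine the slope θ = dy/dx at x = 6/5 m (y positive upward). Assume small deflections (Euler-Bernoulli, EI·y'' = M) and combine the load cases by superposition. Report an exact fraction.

θ(6/5) = -493/1250000 rad

Load 1 — applied couple M₀=5 kN·m at a=2 m (b=L-a=4):
  θ_1 = (R_Ax²/2 - M_Ax)/EI  [x≤a] with R_A=10/9, M_A=0 = ((10/9)·(6/5)²/2 - 0·(6/5))/20000 = 1/25000 rad
Load 2 — triangular load w₀=-10 kN/m (0→w₀ over full span):
  θ_2 = -w₀(2x(L-x)(L-2x)(x+2L)+x²(L-x)²)/(120LEI) = -(-10)·(2·(6/5)·(6-(6/5))·(6-2·(6/5))·((6/5)+2·6)+(6/5)²·(6-(6/5))²)/(120·6·20000) = 63/156250 rad
Load 3 — uniform load w=9 kN/m over full span:
  θ_3 = -wx(L-x)(L-2x)/(12EI) = -9·(6/5)·(6-(6/5))·(6-2·(6/5))/(12·20000) = -243/312500 rad
Load 4 — applied couple M₀=5 kN·m at a=9/2 m (b=L-a=3/2):
  θ_4 = (R_Ax²/2 - M_Ax)/EI  [x≤a] with R_A=15/16, M_A=25/16 = ((15/16)·(6/5)²/2 - (25/16)·(6/5))/20000 = -3/50000 rad
Superposition: θ = Σ θ_i = -493/1250000 rad ≈ -0.000394 rad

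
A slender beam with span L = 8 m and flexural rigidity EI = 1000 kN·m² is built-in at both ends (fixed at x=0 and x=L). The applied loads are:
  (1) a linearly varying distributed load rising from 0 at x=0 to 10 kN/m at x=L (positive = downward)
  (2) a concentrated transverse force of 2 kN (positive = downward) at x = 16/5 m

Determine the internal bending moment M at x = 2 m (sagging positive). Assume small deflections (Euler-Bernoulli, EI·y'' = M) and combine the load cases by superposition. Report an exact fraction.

Load 1 — triangular load w₀=10 kN/m (0→w₀ over full span):
  M_1 = 3w₀Lx/20 - w₀L²/30 - w₀x³/(6L) = 3·10·8·2/20 - 10·8²/30 - 10·2³/(6·8) = 1 kN·m
Load 2 — point force P=2 kN at a=16/5 m (b=L-a=24/5):
  M_2 = Pb²(3a+b)x/L³ - Pab²/L²  [x≤a] = 2·(24/5)²·(3·(16/5)+(24/5))·2/8³ - 2·(16/5)·(24/5)²/8² = 36/125 kN·m
Superposition: M = Σ M_i = 161/125 kN·m ≈ 1.288000 kN·m

M(2) = 161/125 kN·m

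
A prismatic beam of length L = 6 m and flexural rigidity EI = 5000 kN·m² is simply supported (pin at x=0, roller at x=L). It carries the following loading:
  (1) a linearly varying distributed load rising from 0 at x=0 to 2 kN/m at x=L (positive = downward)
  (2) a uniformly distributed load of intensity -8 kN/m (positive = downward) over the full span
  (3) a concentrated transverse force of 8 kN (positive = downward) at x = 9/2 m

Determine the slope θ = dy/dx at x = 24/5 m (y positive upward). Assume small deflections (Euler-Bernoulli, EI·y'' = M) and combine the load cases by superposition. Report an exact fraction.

Load 1 — triangular load w₀=2 kN/m (0→w₀ over full span):
  θ_1 = -w₀(7L⁴-30L²x²+15x⁴)/(360LEI) = -2·(7·6⁴-30·6²·(24/5)²+15·(24/5)⁴)/(360·6·5000) = 2271/1562500 rad
Load 2 — uniform load w=-8 kN/m over full span:
  θ_2 = -w(L³-6Lx²+4x³)/(24EI) = -(-8)·(6³-6·6·(24/5)²+4·(24/5)³)/(24·5000) = -891/78125 rad
Load 3 — point force P=8 kN at a=9/2 m (b=L-a=3/2):
  θ_3 = -Pa(2L²-6Lx+3x²+a²)/(6LEI)  [x>a] = -8·(9/2)·(2·6²-6·6·(24/5)+3·(24/5)²+(9/2)²)/(6·6·5000) = 1143/500000 rad
Superposition: θ = Σ θ_i = -95817/12500000 rad ≈ -0.007665 rad

θ(24/5) = -95817/12500000 rad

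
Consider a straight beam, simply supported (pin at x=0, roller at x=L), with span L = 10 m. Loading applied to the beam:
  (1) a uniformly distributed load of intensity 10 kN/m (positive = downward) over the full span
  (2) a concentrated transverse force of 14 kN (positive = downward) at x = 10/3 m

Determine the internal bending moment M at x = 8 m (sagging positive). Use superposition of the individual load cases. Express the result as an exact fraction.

M(8) = 268/3 kN·m

Load 1 — uniform load w=10 kN/m over full span:
  M_1 = wx(L-x)/2 = 10·8·(10-8)/2 = 80 kN·m
Load 2 — point force P=14 kN at a=10/3 m (b=L-a=20/3):
  M_2 = Pa(L-x)/L  [x>a] = 14·(10/3)·(10-8)/10 = 28/3 kN·m
Superposition: M = Σ M_i = 268/3 kN·m ≈ 89.333333 kN·m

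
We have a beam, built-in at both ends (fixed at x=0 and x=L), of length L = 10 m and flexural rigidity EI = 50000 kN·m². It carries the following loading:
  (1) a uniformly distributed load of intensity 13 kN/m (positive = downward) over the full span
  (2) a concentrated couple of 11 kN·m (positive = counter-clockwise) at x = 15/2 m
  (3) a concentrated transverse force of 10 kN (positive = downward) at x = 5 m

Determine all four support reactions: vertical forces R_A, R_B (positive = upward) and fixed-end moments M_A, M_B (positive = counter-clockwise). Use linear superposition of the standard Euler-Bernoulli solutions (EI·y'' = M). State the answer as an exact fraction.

Load 1 — uniform load w=13 kN/m over full span:
  R_A = wL/2 = 13·10/2 = 65 kN
  M_A = wL²/12 = 13·10²/12 = 325/3 kN·m
  R_B = wL/2 = 13·10/2 = 65 kN
  M_B = -wL²/12 = -13·10²/12 = -325/3 kN·m
Load 2 — applied couple M₀=11 kN·m at a=15/2 m (b=L-a=5/2):
  R_A = 6M₀ab/L³ = 6·11·(15/2)·(5/2)/10³ = 99/80 kN
  M_A = M₀b(2a-b)/L² = 11·(5/2)·(2·(15/2)-(5/2))/10² = 55/16 kN·m
  R_B = -6M₀ab/L³ = -6·11·(15/2)·(5/2)/10³ = -99/80 kN
  M_B = M₀a(2b-a)/L² = 11·(15/2)·(2·(5/2)-(15/2))/10² = -33/16 kN·m
Load 3 — point force P=10 kN at a=5 m (b=L-a=5):
  R_A = Pb²(3a+b)/L³ = 10·5²·(3·5+5)/10³ = 5 kN
  M_A = Pab²/L² = 10·5·5²/10² = 25/2 kN·m
  R_B = Pa²(a+3b)/L³ = 10·5²·(5+3·5)/10³ = 5 kN
  M_B = -Pa²b/L² = -10·5²·5/10² = -25/2 kN·m
Superposition: R_A = 5699/80 kN, M_A = 5965/48 kN·m, R_B = 5501/80 kN, M_B = -5899/48 kN·m

R_A = 5699/80 kN, M_A = 5965/48 kN·m, R_B = 5501/80 kN, M_B = -5899/48 kN·m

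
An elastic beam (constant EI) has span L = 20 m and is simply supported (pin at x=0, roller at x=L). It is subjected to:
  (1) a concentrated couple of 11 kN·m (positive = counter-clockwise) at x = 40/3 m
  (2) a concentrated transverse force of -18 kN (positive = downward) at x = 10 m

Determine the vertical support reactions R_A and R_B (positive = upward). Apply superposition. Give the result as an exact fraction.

R_A = -169/20 kN, R_B = -191/20 kN

Load 1 — applied couple M₀=11 kN·m at a=40/3 m (b=L-a=20/3):
  R_A = M₀/L = 11/20 kN
  R_B = -M₀/L = -11/20 kN
Load 2 — point force P=-18 kN at a=10 m (b=L-a=10):
  R_A = Pb/L = (-18)·10/20 = -9 kN
  R_B = Pa/L = (-18)·10/20 = -9 kN
Superposition: R_A = -169/20 kN, R_B = -191/20 kN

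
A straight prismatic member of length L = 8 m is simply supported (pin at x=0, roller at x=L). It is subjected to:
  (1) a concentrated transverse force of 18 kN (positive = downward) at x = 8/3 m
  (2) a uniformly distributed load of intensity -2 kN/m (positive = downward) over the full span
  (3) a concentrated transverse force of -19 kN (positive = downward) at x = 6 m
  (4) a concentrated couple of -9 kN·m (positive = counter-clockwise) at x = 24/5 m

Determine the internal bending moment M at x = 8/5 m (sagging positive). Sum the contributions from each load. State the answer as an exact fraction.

M(8/5) = -11/25 kN·m

Load 1 — point force P=18 kN at a=8/3 m (b=L-a=16/3):
  M_1 = Pbx/L  [x≤a] = 18·(16/3)·(8/5)/8 = 96/5 kN·m
Load 2 — uniform load w=-2 kN/m over full span:
  M_2 = wx(L-x)/2 = (-2)·(8/5)·(8-(8/5))/2 = -256/25 kN·m
Load 3 — point force P=-19 kN at a=6 m (b=L-a=2):
  M_3 = Pbx/L  [x≤a] = (-19)·2·(8/5)/8 = -38/5 kN·m
Load 4 — applied couple M₀=-9 kN·m at a=24/5 m (b=L-a=16/5):
  M_4 = M₀x/L  [x≤a] = (-9)·(8/5)/8 = -9/5 kN·m
Superposition: M = Σ M_i = -11/25 kN·m ≈ -0.440000 kN·m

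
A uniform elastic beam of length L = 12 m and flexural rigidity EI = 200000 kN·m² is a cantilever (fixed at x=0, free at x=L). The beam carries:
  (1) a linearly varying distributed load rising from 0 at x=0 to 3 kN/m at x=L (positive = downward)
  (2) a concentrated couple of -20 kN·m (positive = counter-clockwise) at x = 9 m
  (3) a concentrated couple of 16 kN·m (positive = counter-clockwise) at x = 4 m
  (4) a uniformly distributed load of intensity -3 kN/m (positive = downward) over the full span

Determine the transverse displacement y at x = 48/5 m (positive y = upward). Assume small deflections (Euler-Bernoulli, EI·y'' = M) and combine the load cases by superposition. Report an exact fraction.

Load 1 — triangular load w₀=3 kN/m (0→w₀ over full span):
  y_1 = (w₀Lx³/12-w₀L²x²/6-w₀x⁵/(120L))/EI = (3·12·(48/5)³/12-3·12²·(48/5)²/6-3·(48/5)⁵/(120·12))/200000 = -1013472/48828125 m
Load 2 — applied couple M₀=-20 kN·m at a=9 m (b=L-a=3):
  y_2 = M₀a(2x-a)/(2EI)  [x>a] = (-20)·9·(2·(48/5)-9)/(2·200000) = -459/100000 m
Load 3 — applied couple M₀=16 kN·m at a=4 m (b=L-a=8):
  y_3 = M₀a(2x-a)/(2EI)  [x>a] = 16·4·(2·(48/5)-4)/(2·200000) = 38/15625 m
Load 4 — uniform load w=-3 kN/m over full span:
  y_4 = -wx²(x²-4Lx+6L²)/(24EI) = -(-3)·(48/5)²·((48/5)²-4·12·(48/5)+6·12²)/(24·200000) = 55728/1953125 m
Superposition: y = Σ y_i = 8779421/1562500000 m ≈ 0.005619 m

y(48/5) = 8779421/1562500000 m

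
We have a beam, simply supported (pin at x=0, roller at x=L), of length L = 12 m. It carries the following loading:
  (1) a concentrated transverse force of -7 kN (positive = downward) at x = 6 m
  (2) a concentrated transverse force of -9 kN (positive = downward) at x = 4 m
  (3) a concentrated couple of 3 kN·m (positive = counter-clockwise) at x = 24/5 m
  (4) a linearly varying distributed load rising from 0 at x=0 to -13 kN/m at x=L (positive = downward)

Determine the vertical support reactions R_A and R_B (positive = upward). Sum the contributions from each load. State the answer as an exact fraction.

R_A = -141/4 kN, R_B = -235/4 kN

Load 1 — point force P=-7 kN at a=6 m (b=L-a=6):
  R_A = Pb/L = (-7)·6/12 = -7/2 kN
  R_B = Pa/L = (-7)·6/12 = -7/2 kN
Load 2 — point force P=-9 kN at a=4 m (b=L-a=8):
  R_A = Pb/L = (-9)·8/12 = -6 kN
  R_B = Pa/L = (-9)·4/12 = -3 kN
Load 3 — applied couple M₀=3 kN·m at a=24/5 m (b=L-a=36/5):
  R_A = M₀/L = 3/12 = 1/4 kN
  R_B = -M₀/L = -3/12 = -1/4 kN
Load 4 — triangular load w₀=-13 kN/m (0→w₀ over full span):
  R_A = w₀L/6 = (-13)·12/6 = -26 kN
  R_B = w₀L/3 = (-13)·12/3 = -52 kN
Superposition: R_A = -141/4 kN, R_B = -235/4 kN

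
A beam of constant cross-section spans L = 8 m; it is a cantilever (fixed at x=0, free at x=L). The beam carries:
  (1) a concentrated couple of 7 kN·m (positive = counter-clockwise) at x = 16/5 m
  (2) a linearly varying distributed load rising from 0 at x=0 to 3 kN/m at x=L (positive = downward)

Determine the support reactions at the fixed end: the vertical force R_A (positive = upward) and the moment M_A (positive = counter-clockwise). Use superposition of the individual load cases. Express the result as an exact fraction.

R_A = 12 kN, M_A = 57 kN·m

Load 1 — applied couple M₀=7 kN·m at a=16/5 m (b=L-a=24/5):
  R_A = 0 kN
  M_A = -M₀ = -7 kN·m
Load 2 — triangular load w₀=3 kN/m (0→w₀ over full span):
  R_A = w₀L/2 = 3·8/2 = 12 kN
  M_A = w₀L²/3 = 3·8²/3 = 64 kN·m
Superposition: R_A = 12 kN, M_A = 57 kN·m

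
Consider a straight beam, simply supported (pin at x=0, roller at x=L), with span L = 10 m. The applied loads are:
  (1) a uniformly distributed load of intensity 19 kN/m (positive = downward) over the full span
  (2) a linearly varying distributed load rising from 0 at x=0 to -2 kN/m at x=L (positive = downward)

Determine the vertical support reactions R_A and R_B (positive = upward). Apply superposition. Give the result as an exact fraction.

R_A = 275/3 kN, R_B = 265/3 kN

Load 1 — uniform load w=19 kN/m over full span:
  R_A = wL/2 = 19·10/2 = 95 kN
  R_B = wL/2 = 19·10/2 = 95 kN
Load 2 — triangular load w₀=-2 kN/m (0→w₀ over full span):
  R_A = w₀L/6 = (-2)·10/6 = -10/3 kN
  R_B = w₀L/3 = (-2)·10/3 = -20/3 kN
Superposition: R_A = 275/3 kN, R_B = 265/3 kN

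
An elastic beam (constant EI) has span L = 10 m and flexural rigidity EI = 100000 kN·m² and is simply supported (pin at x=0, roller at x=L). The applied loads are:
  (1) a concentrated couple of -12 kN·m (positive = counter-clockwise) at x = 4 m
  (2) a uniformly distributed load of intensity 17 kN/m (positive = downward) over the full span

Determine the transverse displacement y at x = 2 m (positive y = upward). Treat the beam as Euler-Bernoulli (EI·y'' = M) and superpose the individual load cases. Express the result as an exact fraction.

y(2) = -1237/93750 m

Load 1 — applied couple M₀=-12 kN·m at a=4 m (b=L-a=6):
  y_1 = (M₀x³/(6L)+C₁x)/EI  [x≤a] with C₁=M₀(3b²-L²)/(6L)=-8/5 = ((-12)·2³/(6·10)+(-8/5)·2)/100000 = -3/62500 m
Load 2 — uniform load w=17 kN/m over full span:
  y_2 = -wx(L³-2Lx²+x³)/(24EI) = -17·2·(10³-2·10·2²+2³)/(24·100000) = -493/37500 m
Superposition: y = Σ y_i = -1237/93750 m ≈ -0.013195 m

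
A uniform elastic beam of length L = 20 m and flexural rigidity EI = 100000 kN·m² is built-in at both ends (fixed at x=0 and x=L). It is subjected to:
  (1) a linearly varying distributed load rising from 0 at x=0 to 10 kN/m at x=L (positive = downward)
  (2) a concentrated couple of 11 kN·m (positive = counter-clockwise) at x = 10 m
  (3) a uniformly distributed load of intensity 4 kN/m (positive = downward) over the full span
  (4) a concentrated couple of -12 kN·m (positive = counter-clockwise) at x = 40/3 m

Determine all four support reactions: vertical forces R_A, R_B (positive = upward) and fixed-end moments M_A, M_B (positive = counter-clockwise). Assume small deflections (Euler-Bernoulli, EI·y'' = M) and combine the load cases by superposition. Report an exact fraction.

Load 1 — triangular load w₀=10 kN/m (0→w₀ over full span):
  R_A = 3w₀L/20 = 3·10·20/20 = 30 kN
  M_A = w₀L²/30 = 10·20²/30 = 400/3 kN·m
  R_B = 7w₀L/20 = 7·10·20/20 = 70 kN
  M_B = -w₀L²/20 = -10·20²/20 = -200 kN·m
Load 2 — applied couple M₀=11 kN·m at a=10 m (b=L-a=10):
  R_A = 6M₀ab/L³ = 6·11·10·10/20³ = 33/40 kN
  M_A = M₀b(2a-b)/L² = 11·10·(2·10-10)/20² = 11/4 kN·m
  R_B = -6M₀ab/L³ = -6·11·10·10/20³ = -33/40 kN
  M_B = M₀a(2b-a)/L² = 11·10·(2·10-10)/20² = 11/4 kN·m
Load 3 — uniform load w=4 kN/m over full span:
  R_A = wL/2 = 4·20/2 = 40 kN
  M_A = wL²/12 = 4·20²/12 = 400/3 kN·m
  R_B = wL/2 = 4·20/2 = 40 kN
  M_B = -wL²/12 = -4·20²/12 = -400/3 kN·m
Load 4 — applied couple M₀=-12 kN·m at a=40/3 m (b=L-a=20/3):
  R_A = 6M₀ab/L³ = 6·(-12)·(40/3)·(20/3)/20³ = -4/5 kN
  M_A = M₀b(2a-b)/L² = (-12)·(20/3)·(2·(40/3)-(20/3))/20² = -4 kN·m
  R_B = -6M₀ab/L³ = -6·(-12)·(40/3)·(20/3)/20³ = 4/5 kN
  M_B = M₀a(2b-a)/L² = (-12)·(40/3)·(2·(20/3)-(40/3))/20² = 0 kN·m
Superposition: R_A = 2801/40 kN, M_A = 3185/12 kN·m, R_B = 4399/40 kN, M_B = -3967/12 kN·m

R_A = 2801/40 kN, M_A = 3185/12 kN·m, R_B = 4399/40 kN, M_B = -3967/12 kN·m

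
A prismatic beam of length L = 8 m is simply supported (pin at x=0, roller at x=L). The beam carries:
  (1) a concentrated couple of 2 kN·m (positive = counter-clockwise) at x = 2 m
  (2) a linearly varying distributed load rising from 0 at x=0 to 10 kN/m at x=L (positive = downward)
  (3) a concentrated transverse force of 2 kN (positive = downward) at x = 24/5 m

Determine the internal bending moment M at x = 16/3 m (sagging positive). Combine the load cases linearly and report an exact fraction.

M(16/3) = 17026/405 kN·m

Load 1 — applied couple M₀=2 kN·m at a=2 m (b=L-a=6):
  M_1 = M₀x/L - M₀  [x>a] = 2·(16/3)/8 - 2 = -2/3 kN·m
Load 2 — triangular load w₀=10 kN/m (0→w₀ over full span):
  M_2 = w₀Lx/6 - w₀x³/(6L) = 10·8·(16/3)/6 - 10·(16/3)³/(6·8) = 3200/81 kN·m
Load 3 — point force P=2 kN at a=24/5 m (b=L-a=16/5):
  M_3 = Pa(L-x)/L  [x>a] = 2·(24/5)·(8-(16/3))/8 = 16/5 kN·m
Superposition: M = Σ M_i = 17026/405 kN·m ≈ 42.039506 kN·m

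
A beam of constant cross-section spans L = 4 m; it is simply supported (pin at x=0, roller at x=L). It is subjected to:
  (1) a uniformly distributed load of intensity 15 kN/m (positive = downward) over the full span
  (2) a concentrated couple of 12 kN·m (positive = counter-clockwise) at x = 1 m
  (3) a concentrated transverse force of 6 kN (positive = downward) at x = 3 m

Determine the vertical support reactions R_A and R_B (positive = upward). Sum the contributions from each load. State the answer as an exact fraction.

R_A = 69/2 kN, R_B = 63/2 kN

Load 1 — uniform load w=15 kN/m over full span:
  R_A = wL/2 = 15·4/2 = 30 kN
  R_B = wL/2 = 15·4/2 = 30 kN
Load 2 — applied couple M₀=12 kN·m at a=1 m (b=L-a=3):
  R_A = M₀/L = 12/4 = 3 kN
  R_B = -M₀/L = -12/4 = -3 kN
Load 3 — point force P=6 kN at a=3 m (b=L-a=1):
  R_A = Pb/L = 6·1/4 = 3/2 kN
  R_B = Pa/L = 6·3/4 = 9/2 kN
Superposition: R_A = 69/2 kN, R_B = 63/2 kN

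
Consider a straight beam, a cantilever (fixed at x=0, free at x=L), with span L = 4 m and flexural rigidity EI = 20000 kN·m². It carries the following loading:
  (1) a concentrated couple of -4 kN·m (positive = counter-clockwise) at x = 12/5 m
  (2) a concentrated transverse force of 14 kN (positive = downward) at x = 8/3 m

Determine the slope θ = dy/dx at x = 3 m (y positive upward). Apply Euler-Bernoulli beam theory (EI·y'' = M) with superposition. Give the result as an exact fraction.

θ(3) = -167/56250 rad

Load 1 — applied couple M₀=-4 kN·m at a=12/5 m (b=L-a=8/5):
  θ_1 = M₀a/EI  [x>a] = (-4)·(12/5)/20000 = -3/6250 rad
Load 2 — point force P=14 kN at a=8/3 m (b=L-a=4/3):
  θ_2 = -Pa²/(2EI)  [x>a] = -14·(8/3)²/(2·20000) = -14/5625 rad
Superposition: θ = Σ θ_i = -167/56250 rad ≈ -0.002969 rad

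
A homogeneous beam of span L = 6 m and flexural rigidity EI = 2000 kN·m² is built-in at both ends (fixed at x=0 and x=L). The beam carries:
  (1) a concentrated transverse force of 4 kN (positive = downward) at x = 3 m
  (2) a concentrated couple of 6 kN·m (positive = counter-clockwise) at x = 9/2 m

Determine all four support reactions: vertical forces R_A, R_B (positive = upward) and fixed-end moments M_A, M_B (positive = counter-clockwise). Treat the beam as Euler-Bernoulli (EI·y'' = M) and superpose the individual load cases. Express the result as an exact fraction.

R_A = 25/8 kN, M_A = 39/8 kN·m, R_B = 7/8 kN, M_B = -33/8 kN·m

Load 1 — point force P=4 kN at a=3 m (b=L-a=3):
  R_A = Pb²(3a+b)/L³ = 4·3²·(3·3+3)/6³ = 2 kN
  M_A = Pab²/L² = 4·3·3²/6² = 3 kN·m
  R_B = Pa²(a+3b)/L³ = 4·3²·(3+3·3)/6³ = 2 kN
  M_B = -Pa²b/L² = -4·3²·3/6² = -3 kN·m
Load 2 — applied couple M₀=6 kN·m at a=9/2 m (b=L-a=3/2):
  R_A = 6M₀ab/L³ = 6·6·(9/2)·(3/2)/6³ = 9/8 kN
  M_A = M₀b(2a-b)/L² = 6·(3/2)·(2·(9/2)-(3/2))/6² = 15/8 kN·m
  R_B = -6M₀ab/L³ = -6·6·(9/2)·(3/2)/6³ = -9/8 kN
  M_B = M₀a(2b-a)/L² = 6·(9/2)·(2·(3/2)-(9/2))/6² = -9/8 kN·m
Superposition: R_A = 25/8 kN, M_A = 39/8 kN·m, R_B = 7/8 kN, M_B = -33/8 kN·m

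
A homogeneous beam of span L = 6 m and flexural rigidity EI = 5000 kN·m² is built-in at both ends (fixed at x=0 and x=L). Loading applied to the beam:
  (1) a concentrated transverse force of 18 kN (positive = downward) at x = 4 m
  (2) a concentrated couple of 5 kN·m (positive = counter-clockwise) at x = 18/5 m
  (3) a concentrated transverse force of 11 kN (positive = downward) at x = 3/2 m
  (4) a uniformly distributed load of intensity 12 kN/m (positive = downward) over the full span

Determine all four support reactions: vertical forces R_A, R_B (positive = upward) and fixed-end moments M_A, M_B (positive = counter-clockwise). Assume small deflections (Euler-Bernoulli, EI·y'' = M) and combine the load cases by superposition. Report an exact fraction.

Load 1 — point force P=18 kN at a=4 m (b=L-a=2):
  R_A = Pb²(3a+b)/L³ = 18·2²·(3·4+2)/6³ = 14/3 kN
  M_A = Pab²/L² = 18·4·2²/6² = 8 kN·m
  R_B = Pa²(a+3b)/L³ = 18·4²·(4+3·2)/6³ = 40/3 kN
  M_B = -Pa²b/L² = -18·4²·2/6² = -16 kN·m
Load 2 — applied couple M₀=5 kN·m at a=18/5 m (b=L-a=12/5):
  R_A = 6M₀ab/L³ = 6·5·(18/5)·(12/5)/6³ = 6/5 kN
  M_A = M₀b(2a-b)/L² = 5·(12/5)·(2·(18/5)-(12/5))/6² = 8/5 kN·m
  R_B = -6M₀ab/L³ = -6·5·(18/5)·(12/5)/6³ = -6/5 kN
  M_B = M₀a(2b-a)/L² = 5·(18/5)·(2·(12/5)-(18/5))/6² = 3/5 kN·m
Load 3 — point force P=11 kN at a=3/2 m (b=L-a=9/2):
  R_A = Pb²(3a+b)/L³ = 11·(9/2)²·(3·(3/2)+(9/2))/6³ = 297/32 kN
  M_A = Pab²/L² = 11·(3/2)·(9/2)²/6² = 297/32 kN·m
  R_B = Pa²(a+3b)/L³ = 11·(3/2)²·((3/2)+3·(9/2))/6³ = 55/32 kN
  M_B = -Pa²b/L² = -11·(3/2)²·(9/2)/6² = -99/32 kN·m
Load 4 — uniform load w=12 kN/m over full span:
  R_A = wL/2 = 12·6/2 = 36 kN
  M_A = wL²/12 = 12·6²/12 = 36 kN·m
  R_B = wL/2 = 12·6/2 = 36 kN
  M_B = -wL²/12 = -12·6²/12 = -36 kN·m
Superposition: R_A = 24551/480 kN, M_A = 8781/160 kN·m, R_B = 23929/480 kN, M_B = -8719/160 kN·m

R_A = 24551/480 kN, M_A = 8781/160 kN·m, R_B = 23929/480 kN, M_B = -8719/160 kN·m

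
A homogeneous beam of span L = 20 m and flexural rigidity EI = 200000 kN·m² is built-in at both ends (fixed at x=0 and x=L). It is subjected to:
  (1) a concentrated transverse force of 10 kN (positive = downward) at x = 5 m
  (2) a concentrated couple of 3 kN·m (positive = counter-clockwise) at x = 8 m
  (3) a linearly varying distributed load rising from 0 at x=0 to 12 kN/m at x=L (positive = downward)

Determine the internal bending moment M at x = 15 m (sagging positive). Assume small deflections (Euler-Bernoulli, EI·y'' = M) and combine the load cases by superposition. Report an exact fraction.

M(15) = 16327/400 kN·m

Load 1 — point force P=10 kN at a=5 m (b=L-a=15):
  M_1 = Pa²(a+3b)(L-x)/L³ - Pa²b/L²  [x>a] = 10·5²·(5+3·15)·(20-15)/20³ - 10·5²·15/20² = -25/16 kN·m
Load 2 — applied couple M₀=3 kN·m at a=8 m (b=L-a=12):
  M_2 = R_Ax - M_A - M₀  [x>a] with R_A=27/125, M_A=9/25 = (27/125)·15 - (9/25) - 3 = -3/25 kN·m
Load 3 — triangular load w₀=12 kN/m (0→w₀ over full span):
  M_3 = 3w₀Lx/20 - w₀L²/30 - w₀x³/(6L) = 3·12·20·15/20 - 12·20²/30 - 12·15³/(6·20) = 85/2 kN·m
Superposition: M = Σ M_i = 16327/400 kN·m ≈ 40.817500 kN·m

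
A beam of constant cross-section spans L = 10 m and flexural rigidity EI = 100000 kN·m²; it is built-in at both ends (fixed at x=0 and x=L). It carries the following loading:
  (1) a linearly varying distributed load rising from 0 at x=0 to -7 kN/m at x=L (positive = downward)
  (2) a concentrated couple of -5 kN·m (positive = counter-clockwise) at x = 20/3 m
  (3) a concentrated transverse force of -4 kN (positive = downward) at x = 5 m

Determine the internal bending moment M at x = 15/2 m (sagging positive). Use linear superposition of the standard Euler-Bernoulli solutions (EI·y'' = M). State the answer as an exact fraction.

Load 1 — triangular load w₀=-7 kN/m (0→w₀ over full span):
  M_1 = 3w₀Lx/20 - w₀L²/30 - w₀x³/(6L) = 3·(-7)·10·(15/2)/20 - (-7)·10²/30 - (-7)·(15/2)³/(6·10) = -595/96 kN·m
Load 2 — applied couple M₀=-5 kN·m at a=20/3 m (b=L-a=10/3):
  M_2 = R_Ax - M_A - M₀  [x>a] with R_A=-2/3, M_A=-5/3 = (-2/3)·(15/2) - (-5/3) - (-5) = 5/3 kN·m
Load 3 — point force P=-4 kN at a=5 m (b=L-a=5):
  M_3 = Pa²(a+3b)(L-x)/L³ - Pa²b/L²  [x>a] = (-4)·5²·(5+3·5)·(10-(15/2))/10³ - (-4)·5²·5/10² = 0 kN·m
Superposition: M = Σ M_i = -145/32 kN·m ≈ -4.531250 kN·m

M(15/2) = -145/32 kN·m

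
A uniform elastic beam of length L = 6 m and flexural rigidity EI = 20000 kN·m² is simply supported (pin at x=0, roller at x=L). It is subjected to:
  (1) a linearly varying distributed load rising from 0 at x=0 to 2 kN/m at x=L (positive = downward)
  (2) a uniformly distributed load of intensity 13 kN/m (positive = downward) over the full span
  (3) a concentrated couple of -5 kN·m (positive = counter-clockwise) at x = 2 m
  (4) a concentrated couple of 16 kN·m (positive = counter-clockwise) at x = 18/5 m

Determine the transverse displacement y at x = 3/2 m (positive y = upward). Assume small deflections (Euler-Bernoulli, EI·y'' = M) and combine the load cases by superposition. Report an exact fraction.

y(3/2) = -1163197/128000000 m

Load 1 — triangular load w₀=2 kN/m (0→w₀ over full span):
  y_1 = -w₀x(7L⁴-10L²x²+3x⁴)/(360LEI) = -2·(3/2)·(7·6⁴-10·6²·(3/2)²+3·(3/2)⁴)/(360·6·20000) = -2943/5120000 m
Load 2 — uniform load w=13 kN/m over full span:
  y_2 = -wx(L³-2Lx²+x³)/(24EI) = -13·(3/2)·(6³-2·6·(3/2)²+(3/2)³)/(24·20000) = -20007/2560000 m
Load 3 — applied couple M₀=-5 kN·m at a=2 m (b=L-a=4):
  y_3 = (M₀x³/(6L)+C₁x)/EI  [x≤a] with C₁=M₀(3b²-L²)/(6L)=-5/3 = ((-5)·(3/2)³/(6·6)+(-5/3)·(3/2))/20000 = -19/128000 m
Load 4 — applied couple M₀=16 kN·m at a=18/5 m (b=L-a=12/5):
  y_4 = (M₀x³/(6L)+C₁x)/EI  [x≤a] with C₁=M₀(3b²-L²)/(6L)=-208/25 = (16·(3/2)³/(6·6)+(-208/25)·(3/2))/20000 = -549/1000000 m
Superposition: y = Σ y_i = -1163197/128000000 m ≈ -0.009087 m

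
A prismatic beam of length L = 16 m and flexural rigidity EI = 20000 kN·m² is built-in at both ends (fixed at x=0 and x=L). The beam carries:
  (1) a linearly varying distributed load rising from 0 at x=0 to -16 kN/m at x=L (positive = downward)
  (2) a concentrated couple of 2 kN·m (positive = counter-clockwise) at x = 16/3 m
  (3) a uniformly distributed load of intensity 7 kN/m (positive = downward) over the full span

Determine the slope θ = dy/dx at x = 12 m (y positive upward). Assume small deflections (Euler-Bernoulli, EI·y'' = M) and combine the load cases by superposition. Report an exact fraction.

θ(12) = -149/75000 rad

Load 1 — triangular load w₀=-16 kN/m (0→w₀ over full span):
  θ_1 = -w₀(2x(L-x)(L-2x)(x+2L)+x²(L-x)²)/(120LEI) = -(-16)·(2·12·(16-12)·(16-2·12)·(12+2·16)+12²·(16-12)²)/(120·16·20000) = -41/3125 rad
Load 2 — applied couple M₀=2 kN·m at a=16/3 m (b=L-a=32/3):
  θ_2 = (R_Ax²/2 - M_Ax - M₀(x-a))/EI  [x>a] with R_A=1/6, M_A=0 = ((1/6)·12²/2 - 0·12 - 2·(12-(16/3)))/20000 = -1/15000 rad
Load 3 — uniform load w=7 kN/m over full span:
  θ_3 = -wx(L-x)(L-2x)/(12EI) = -7·12·(16-12)·(16-2·12)/(12·20000) = 7/625 rad
Superposition: θ = Σ θ_i = -149/75000 rad ≈ -0.001987 rad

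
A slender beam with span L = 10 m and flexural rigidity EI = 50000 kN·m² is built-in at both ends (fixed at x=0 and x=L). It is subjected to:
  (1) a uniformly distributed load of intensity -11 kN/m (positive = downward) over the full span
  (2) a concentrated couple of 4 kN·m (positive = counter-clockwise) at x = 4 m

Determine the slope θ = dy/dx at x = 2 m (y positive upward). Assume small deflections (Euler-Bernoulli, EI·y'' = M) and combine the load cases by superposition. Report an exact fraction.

Load 1 — uniform load w=-11 kN/m over full span:
  θ_1 = -wx(L-x)(L-2x)/(12EI) = -(-11)·2·(10-2)·(10-2·2)/(12·50000) = 11/6250 rad
Load 2 — applied couple M₀=4 kN·m at a=4 m (b=L-a=6):
  θ_2 = (R_Ax²/2 - M_Ax)/EI  [x≤a] with R_A=72/125, M_A=12/25 = ((72/125)·2²/2 - (12/25)·2)/50000 = 3/781250 rad
Superposition: θ = Σ θ_i = 689/390625 rad ≈ 0.001764 rad

θ(2) = 689/390625 rad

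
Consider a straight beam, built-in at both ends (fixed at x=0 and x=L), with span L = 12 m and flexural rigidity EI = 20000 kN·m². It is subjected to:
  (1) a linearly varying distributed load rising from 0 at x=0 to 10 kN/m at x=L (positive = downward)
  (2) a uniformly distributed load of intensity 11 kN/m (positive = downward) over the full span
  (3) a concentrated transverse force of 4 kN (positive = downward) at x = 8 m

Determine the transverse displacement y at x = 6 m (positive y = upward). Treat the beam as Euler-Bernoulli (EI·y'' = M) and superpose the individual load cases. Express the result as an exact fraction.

Load 1 — triangular load w₀=10 kN/m (0→w₀ over full span):
  y_1 = -w₀x²(L-x)²(x+2L)/(120LEI) = -10·6²·(12-6)²·(6+2·12)/(120·12·20000) = -27/2000 m
Load 2 — uniform load w=11 kN/m over full span:
  y_2 = -wx²(L-x)²/(24EI) = -11·6²·(12-6)²/(24·20000) = -297/10000 m
Load 3 — point force P=4 kN at a=8 m (b=L-a=4):
  y_3 = -Pb²x²(3aL-(3a+b)x)/(6L³EI)  [x≤a] = -4·4²·6²·(3·8·12-(3·8+4)·6)/(6·12³·20000) = -1/750 m
Superposition: y = Σ y_i = -167/3750 m ≈ -0.044533 m

y(6) = -167/3750 m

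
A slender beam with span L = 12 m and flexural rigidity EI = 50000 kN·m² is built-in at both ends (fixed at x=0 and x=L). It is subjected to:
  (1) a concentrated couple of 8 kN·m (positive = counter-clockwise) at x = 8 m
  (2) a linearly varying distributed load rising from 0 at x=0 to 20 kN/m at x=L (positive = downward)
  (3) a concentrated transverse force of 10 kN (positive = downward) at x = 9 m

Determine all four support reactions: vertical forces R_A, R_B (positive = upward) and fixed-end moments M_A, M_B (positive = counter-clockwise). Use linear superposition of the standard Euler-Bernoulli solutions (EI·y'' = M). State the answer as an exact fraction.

R_A = 5537/144 kN, M_A = 2503/24 kN·m, R_B = 13183/144 kN, M_B = -1287/8 kN·m

Load 1 — applied couple M₀=8 kN·m at a=8 m (b=L-a=4):
  R_A = 6M₀ab/L³ = 6·8·8·4/12³ = 8/9 kN
  M_A = M₀b(2a-b)/L² = 8·4·(2·8-4)/12² = 8/3 kN·m
  R_B = -6M₀ab/L³ = -6·8·8·4/12³ = -8/9 kN
  M_B = M₀a(2b-a)/L² = 8·8·(2·4-8)/12² = 0 kN·m
Load 2 — triangular load w₀=20 kN/m (0→w₀ over full span):
  R_A = 3w₀L/20 = 3·20·12/20 = 36 kN
  M_A = w₀L²/30 = 20·12²/30 = 96 kN·m
  R_B = 7w₀L/20 = 7·20·12/20 = 84 kN
  M_B = -w₀L²/20 = -20·12²/20 = -144 kN·m
Load 3 — point force P=10 kN at a=9 m (b=L-a=3):
  R_A = Pb²(3a+b)/L³ = 10·3²·(3·9+3)/12³ = 25/16 kN
  M_A = Pab²/L² = 10·9·3²/12² = 45/8 kN·m
  R_B = Pa²(a+3b)/L³ = 10·9²·(9+3·3)/12³ = 135/16 kN
  M_B = -Pa²b/L² = -10·9²·3/12² = -135/8 kN·m
Superposition: R_A = 5537/144 kN, M_A = 2503/24 kN·m, R_B = 13183/144 kN, M_B = -1287/8 kN·m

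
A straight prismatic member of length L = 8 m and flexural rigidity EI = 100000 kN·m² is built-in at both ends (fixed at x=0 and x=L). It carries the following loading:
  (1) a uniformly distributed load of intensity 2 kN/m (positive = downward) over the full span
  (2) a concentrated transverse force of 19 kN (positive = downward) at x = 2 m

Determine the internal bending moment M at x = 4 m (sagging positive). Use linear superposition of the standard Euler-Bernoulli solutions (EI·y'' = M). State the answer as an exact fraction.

Load 1 — uniform load w=2 kN/m over full span:
  M_1 = wLx/2 - wL²/12 - wx²/2 = 2·8·4/2 - 2·8²/12 - 2·4²/2 = 16/3 kN·m
Load 2 — point force P=19 kN at a=2 m (b=L-a=6):
  M_2 = Pa²(a+3b)(L-x)/L³ - Pa²b/L²  [x>a] = 19·2²·(2+3·6)·(8-4)/8³ - 19·2²·6/8² = 19/4 kN·m
Superposition: M = Σ M_i = 121/12 kN·m ≈ 10.083333 kN·m

M(4) = 121/12 kN·m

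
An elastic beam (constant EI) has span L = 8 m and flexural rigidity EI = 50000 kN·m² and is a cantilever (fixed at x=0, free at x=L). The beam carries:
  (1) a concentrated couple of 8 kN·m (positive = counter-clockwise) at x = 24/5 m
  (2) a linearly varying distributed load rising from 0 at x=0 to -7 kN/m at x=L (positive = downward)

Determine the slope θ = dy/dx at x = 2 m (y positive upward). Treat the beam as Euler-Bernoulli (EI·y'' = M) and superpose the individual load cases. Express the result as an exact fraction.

θ(2) = 1037/200000 rad

Load 1 — applied couple M₀=8 kN·m at a=24/5 m (b=L-a=16/5):
  θ_1 = M₀x/EI  [x≤a] = 8·2/50000 = 1/3125 rad
Load 2 — triangular load w₀=-7 kN/m (0→w₀ over full span):
  θ_2 = (w₀Lx²/4-w₀L²x/3-w₀x⁴/(24L))/EI = ((-7)·8·2²/4-(-7)·8²·2/3-(-7)·2⁴/(24·8))/50000 = 973/200000 rad
Superposition: θ = Σ θ_i = 1037/200000 rad ≈ 0.005185 rad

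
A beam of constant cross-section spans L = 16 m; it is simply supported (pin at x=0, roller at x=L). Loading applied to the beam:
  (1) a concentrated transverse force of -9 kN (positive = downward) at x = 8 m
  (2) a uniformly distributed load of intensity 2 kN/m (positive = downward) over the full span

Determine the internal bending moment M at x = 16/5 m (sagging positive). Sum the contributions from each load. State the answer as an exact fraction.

M(16/5) = 664/25 kN·m

Load 1 — point force P=-9 kN at a=8 m (b=L-a=8):
  M_1 = Pbx/L  [x≤a] = (-9)·8·(16/5)/16 = -72/5 kN·m
Load 2 — uniform load w=2 kN/m over full span:
  M_2 = wx(L-x)/2 = 2·(16/5)·(16-(16/5))/2 = 1024/25 kN·m
Superposition: M = Σ M_i = 664/25 kN·m ≈ 26.560000 kN·m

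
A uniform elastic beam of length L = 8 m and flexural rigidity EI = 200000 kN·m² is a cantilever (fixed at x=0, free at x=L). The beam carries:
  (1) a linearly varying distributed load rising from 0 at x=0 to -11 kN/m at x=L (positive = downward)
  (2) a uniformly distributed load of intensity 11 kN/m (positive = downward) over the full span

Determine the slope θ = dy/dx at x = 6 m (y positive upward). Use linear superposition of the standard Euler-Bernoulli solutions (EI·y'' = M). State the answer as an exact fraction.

θ(6) = -187/160000 rad

Load 1 — triangular load w₀=-11 kN/m (0→w₀ over full span):
  θ_1 = (w₀Lx²/4-w₀L²x/3-w₀x⁴/(24L))/EI = ((-11)·8·6²/4-(-11)·8²·6/3-(-11)·6⁴/(24·8))/200000 = 2761/800000 rad
Load 2 — uniform load w=11 kN/m over full span:
  θ_2 = -wx(x²-3Lx+3L²)/(6EI) = -11·6·(6²-3·8·6+3·8²)/(6·200000) = -231/50000 rad
Superposition: θ = Σ θ_i = -187/160000 rad ≈ -0.001169 rad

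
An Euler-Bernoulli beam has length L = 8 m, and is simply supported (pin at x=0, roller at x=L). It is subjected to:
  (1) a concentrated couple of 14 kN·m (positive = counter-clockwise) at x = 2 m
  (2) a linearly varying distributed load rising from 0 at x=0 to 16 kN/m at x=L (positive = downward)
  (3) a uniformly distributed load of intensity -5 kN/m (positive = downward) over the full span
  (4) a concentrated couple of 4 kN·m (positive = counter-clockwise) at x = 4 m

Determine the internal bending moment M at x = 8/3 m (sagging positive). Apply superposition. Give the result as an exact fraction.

Load 1 — applied couple M₀=14 kN·m at a=2 m (b=L-a=6):
  M_1 = M₀x/L - M₀  [x>a] = 14·(8/3)/8 - 14 = -28/3 kN·m
Load 2 — triangular load w₀=16 kN/m (0→w₀ over full span):
  M_2 = w₀Lx/6 - w₀x³/(6L) = 16·8·(8/3)/6 - 16·(8/3)³/(6·8) = 4096/81 kN·m
Load 3 — uniform load w=-5 kN/m over full span:
  M_3 = wx(L-x)/2 = (-5)·(8/3)·(8-(8/3))/2 = -320/9 kN·m
Load 4 — applied couple M₀=4 kN·m at a=4 m (b=L-a=4):
  M_4 = M₀x/L  [x≤a] = 4·(8/3)/8 = 4/3 kN·m
Superposition: M = Σ M_i = 568/81 kN·m ≈ 7.012346 kN·m

M(8/3) = 568/81 kN·m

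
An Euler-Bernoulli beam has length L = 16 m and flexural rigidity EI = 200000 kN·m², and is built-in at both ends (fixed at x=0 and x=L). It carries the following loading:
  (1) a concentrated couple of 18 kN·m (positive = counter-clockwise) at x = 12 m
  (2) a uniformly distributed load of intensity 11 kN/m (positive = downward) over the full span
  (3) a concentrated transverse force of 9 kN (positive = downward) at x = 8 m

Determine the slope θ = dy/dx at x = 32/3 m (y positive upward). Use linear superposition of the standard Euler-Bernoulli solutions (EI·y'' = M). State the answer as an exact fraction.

Load 1 — applied couple M₀=18 kN·m at a=12 m (b=L-a=4):
  θ_1 = (R_Ax²/2 - M_Ax)/EI  [x≤a] with R_A=81/64, M_A=45/8 = ((81/64)·(32/3)²/2 - (45/8)·(32/3))/200000 = 3/50000 rad
Load 2 — uniform load w=11 kN/m over full span:
  θ_2 = -wx(L-x)(L-2x)/(12EI) = -11·(32/3)·(16-(32/3))·(16-2·(32/3))/(12·200000) = 352/253125 rad
Load 3 — point force P=9 kN at a=8 m (b=L-a=8):
  θ_3 = Pa²(L-x)(2bL-(3b+a)(L-x))/(2L³EI)  [x>a] = 9·8²·(16-(32/3))·(2·8·16-(3·8+8)·(16-(32/3)))/(2·16³·200000) = 1/6250 rad
Superposition: θ = Σ θ_i = 6523/4050000 rad ≈ 0.001611 rad

θ(32/3) = 6523/4050000 rad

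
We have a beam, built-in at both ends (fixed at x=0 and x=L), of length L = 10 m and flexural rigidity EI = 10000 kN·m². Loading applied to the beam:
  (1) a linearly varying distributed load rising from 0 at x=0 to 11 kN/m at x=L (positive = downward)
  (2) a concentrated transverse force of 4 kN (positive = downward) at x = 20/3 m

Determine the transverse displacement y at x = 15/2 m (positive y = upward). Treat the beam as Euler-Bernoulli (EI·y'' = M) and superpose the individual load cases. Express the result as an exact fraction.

Load 1 — triangular load w₀=11 kN/m (0→w₀ over full span):
  y_1 = -w₀x²(L-x)²(x+2L)/(120LEI) = -11·(15/2)²·(10-(15/2))²·((15/2)+2·10)/(120·10·10000) = -363/40960 m
Load 2 — point force P=4 kN at a=20/3 m (b=L-a=10/3):
  y_2 = -Pa²(L-x)²(3bL-(3b+a)(L-x))/(6L³EI)  [x>a] = -4·(20/3)²·(10-(15/2))²·(3·(10/3)·10-(3·(10/3)+(20/3))·(10-(15/2)))/(6·10³·10000) = -7/6480 m
Superposition: y = Σ y_i = -32987/3317760 m ≈ -0.009943 m

y(15/2) = -32987/3317760 m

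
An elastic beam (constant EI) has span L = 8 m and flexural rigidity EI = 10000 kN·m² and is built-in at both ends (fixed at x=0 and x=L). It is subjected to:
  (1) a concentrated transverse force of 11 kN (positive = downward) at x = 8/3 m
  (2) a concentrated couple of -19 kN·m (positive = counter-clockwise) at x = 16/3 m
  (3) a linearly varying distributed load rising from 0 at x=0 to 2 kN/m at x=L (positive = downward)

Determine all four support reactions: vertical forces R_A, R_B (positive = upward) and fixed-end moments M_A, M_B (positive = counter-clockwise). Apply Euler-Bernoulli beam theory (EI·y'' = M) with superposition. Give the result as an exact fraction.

R_A = 1993/270 kN, M_A = 1481/135 kN·m, R_B = 3137/270 kN, M_B = -1744/135 kN·m

Load 1 — point force P=11 kN at a=8/3 m (b=L-a=16/3):
  R_A = Pb²(3a+b)/L³ = 11·(16/3)²·(3·(8/3)+(16/3))/8³ = 220/27 kN
  M_A = Pab²/L² = 11·(8/3)·(16/3)²/8² = 352/27 kN·m
  R_B = Pa²(a+3b)/L³ = 11·(8/3)²·((8/3)+3·(16/3))/8³ = 77/27 kN
  M_B = -Pa²b/L² = -11·(8/3)²·(16/3)/8² = -176/27 kN·m
Load 2 — applied couple M₀=-19 kN·m at a=16/3 m (b=L-a=8/3):
  R_A = 6M₀ab/L³ = 6·(-19)·(16/3)·(8/3)/8³ = -19/6 kN
  M_A = M₀b(2a-b)/L² = (-19)·(8/3)·(2·(16/3)-(8/3))/8² = -19/3 kN·m
  R_B = -6M₀ab/L³ = -6·(-19)·(16/3)·(8/3)/8³ = 19/6 kN
  M_B = M₀a(2b-a)/L² = (-19)·(16/3)·(2·(8/3)-(16/3))/8² = 0 kN·m
Load 3 — triangular load w₀=2 kN/m (0→w₀ over full span):
  R_A = 3w₀L/20 = 3·2·8/20 = 12/5 kN
  M_A = w₀L²/30 = 2·8²/30 = 64/15 kN·m
  R_B = 7w₀L/20 = 7·2·8/20 = 28/5 kN
  M_B = -w₀L²/20 = -2·8²/20 = -32/5 kN·m
Superposition: R_A = 1993/270 kN, M_A = 1481/135 kN·m, R_B = 3137/270 kN, M_B = -1744/135 kN·m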